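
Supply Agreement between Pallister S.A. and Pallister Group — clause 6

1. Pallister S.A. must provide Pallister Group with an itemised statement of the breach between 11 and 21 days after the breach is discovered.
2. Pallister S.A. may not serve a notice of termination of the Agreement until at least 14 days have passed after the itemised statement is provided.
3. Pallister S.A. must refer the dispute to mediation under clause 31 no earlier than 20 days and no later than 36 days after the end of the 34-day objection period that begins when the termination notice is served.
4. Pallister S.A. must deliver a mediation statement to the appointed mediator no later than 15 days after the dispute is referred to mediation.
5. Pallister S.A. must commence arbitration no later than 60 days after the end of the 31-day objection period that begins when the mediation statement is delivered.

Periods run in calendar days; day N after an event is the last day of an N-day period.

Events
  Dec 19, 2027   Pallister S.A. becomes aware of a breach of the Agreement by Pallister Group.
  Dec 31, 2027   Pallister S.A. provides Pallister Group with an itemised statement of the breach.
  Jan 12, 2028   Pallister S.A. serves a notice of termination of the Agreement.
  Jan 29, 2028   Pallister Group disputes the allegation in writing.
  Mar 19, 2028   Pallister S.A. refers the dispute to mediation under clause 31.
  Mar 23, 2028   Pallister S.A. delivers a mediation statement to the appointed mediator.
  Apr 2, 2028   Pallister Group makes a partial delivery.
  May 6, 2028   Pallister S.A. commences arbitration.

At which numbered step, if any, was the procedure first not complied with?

(1) the permitted window runs from Dec 19, 2027 + 11 = Dec 30, 2027 to Dec 19, 2027 + 21 = Jan 9, 2028; Dec 31, 2027 falls inside that range.
(2) permitted from Dec 31, 2027 + 14 days = Jan 14, 2028 onward; done Jan 12, 2028 — 2 days too early.

Step 2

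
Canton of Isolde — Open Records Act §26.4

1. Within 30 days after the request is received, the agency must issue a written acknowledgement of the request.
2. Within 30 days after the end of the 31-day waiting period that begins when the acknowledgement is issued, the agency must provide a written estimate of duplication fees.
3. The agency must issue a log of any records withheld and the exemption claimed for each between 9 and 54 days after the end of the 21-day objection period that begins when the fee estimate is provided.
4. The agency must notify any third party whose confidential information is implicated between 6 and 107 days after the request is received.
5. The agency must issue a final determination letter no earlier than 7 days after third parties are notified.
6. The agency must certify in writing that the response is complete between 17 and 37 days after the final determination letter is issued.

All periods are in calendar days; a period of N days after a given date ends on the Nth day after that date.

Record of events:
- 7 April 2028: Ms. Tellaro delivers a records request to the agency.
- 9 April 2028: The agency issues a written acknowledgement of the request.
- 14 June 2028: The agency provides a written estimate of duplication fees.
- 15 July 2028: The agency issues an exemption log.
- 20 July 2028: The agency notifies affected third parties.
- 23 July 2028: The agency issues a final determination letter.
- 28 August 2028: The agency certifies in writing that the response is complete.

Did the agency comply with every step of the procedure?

(1) due by 7 April 2028 + 30 days = 7 May 2028; completed 9 April 2028, before the deadline.
(2) due by 10 May 2028 + 30 days = 9 June 2028; 14 June 2028 misses that deadline by 5 days.
The procedure was therefore not followed at step 2.

No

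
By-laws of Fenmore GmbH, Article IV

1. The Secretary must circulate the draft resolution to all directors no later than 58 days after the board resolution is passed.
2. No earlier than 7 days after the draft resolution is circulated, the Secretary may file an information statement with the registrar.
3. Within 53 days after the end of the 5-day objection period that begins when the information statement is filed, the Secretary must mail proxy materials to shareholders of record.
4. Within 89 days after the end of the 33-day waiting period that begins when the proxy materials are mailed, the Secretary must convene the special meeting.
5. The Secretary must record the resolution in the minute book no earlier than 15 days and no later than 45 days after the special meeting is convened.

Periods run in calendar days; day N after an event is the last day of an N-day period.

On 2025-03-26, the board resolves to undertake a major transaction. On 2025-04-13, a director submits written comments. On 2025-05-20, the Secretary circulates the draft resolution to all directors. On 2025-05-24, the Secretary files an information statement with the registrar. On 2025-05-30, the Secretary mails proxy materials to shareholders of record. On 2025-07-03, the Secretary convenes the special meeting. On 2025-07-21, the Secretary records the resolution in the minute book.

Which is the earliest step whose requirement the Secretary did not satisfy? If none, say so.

Step 2

Step 1 — counting 58 days from 2025-03-26 (when the board resolution is passed) gives a deadline of 2025-05-23; done 2025-05-20 — timely.
Step 2 — must wait 7 days from 2025-05-20 (when the draft resolution is circulated), so not before 2025-05-27; done 2025-05-24 — 3 days too early.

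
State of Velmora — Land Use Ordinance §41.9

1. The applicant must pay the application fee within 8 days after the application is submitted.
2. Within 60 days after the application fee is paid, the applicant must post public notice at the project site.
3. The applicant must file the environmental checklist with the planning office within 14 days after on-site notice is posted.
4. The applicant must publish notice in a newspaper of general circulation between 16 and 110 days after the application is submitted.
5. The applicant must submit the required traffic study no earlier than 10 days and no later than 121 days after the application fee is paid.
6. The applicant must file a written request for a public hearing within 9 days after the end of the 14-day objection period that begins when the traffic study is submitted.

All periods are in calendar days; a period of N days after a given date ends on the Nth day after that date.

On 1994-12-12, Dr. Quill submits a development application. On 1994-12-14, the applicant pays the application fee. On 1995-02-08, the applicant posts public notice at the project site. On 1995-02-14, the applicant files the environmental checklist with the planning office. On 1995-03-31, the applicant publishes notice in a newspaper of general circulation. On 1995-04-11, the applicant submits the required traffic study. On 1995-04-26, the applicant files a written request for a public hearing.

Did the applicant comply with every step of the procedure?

Step 1: 8 days after 1994-12-12 (when the application is submitted) is 1994-12-20; done 1994-12-14 — timely.
Step 2: 60 days after 1994-12-14 (when the application fee is paid) is 1995-02-12; done 1995-02-08 — timely.
Step 3: 14 days after 1995-02-08 (when on-site notice is posted) is 1995-02-22; completed 1995-02-14, before the deadline.
Step 4: the window is 16–110 days after 1994-12-12 (when the application is submitted), so 1994-12-28 through 1995-04-01; 1995-03-31 falls inside that range.
Step 5: the window is 10–121 days after 1994-12-14 (when the application fee is paid), so 1994-12-24 through 1995-04-14; 1995-04-11 falls inside that range.
Step 6: 9 days after 1995-04-25 (end of the 14-day objection period, which began when the traffic study is submitted on 1995-04-11) is 1995-05-04; done 1995-04-26 — timely.

Yes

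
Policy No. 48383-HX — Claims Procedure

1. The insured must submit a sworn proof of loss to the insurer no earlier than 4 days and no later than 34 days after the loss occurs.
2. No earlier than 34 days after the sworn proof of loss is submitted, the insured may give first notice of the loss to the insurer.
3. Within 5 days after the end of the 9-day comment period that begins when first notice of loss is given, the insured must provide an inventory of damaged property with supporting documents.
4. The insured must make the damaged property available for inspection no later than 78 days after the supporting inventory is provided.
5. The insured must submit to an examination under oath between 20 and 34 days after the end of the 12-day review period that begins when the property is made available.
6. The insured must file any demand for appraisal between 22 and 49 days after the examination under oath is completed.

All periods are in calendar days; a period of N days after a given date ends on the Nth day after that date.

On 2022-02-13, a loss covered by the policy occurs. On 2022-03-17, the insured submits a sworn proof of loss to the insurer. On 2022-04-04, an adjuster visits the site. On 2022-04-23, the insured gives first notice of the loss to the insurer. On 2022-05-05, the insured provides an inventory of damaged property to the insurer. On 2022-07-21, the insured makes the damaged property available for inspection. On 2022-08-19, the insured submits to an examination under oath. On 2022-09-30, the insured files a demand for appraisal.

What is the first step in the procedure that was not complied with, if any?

(1) the permitted window runs from 2022-02-13 + 4 = 2022-02-17 to 2022-02-13 + 34 = 2022-03-19; done 2022-03-17 — within the window.
(2) permitted from 2022-03-17 + 34 days = 2022-04-20 onward; 2022-04-23 is on or after that date.
(3) due by 2022-05-02 + 5 days = 2022-05-07; done 2022-05-05 — timely.
(4) due by 2022-05-05 + 78 days = 2022-07-22; 2022-07-21 is within that limit.
(5) the permitted window runs from 2022-08-02 + 20 = 2022-08-22 to 2022-08-02 + 34 = 2022-09-05; 2022-08-19 is 3 days too early.
Later steps need not be reached.

Step 5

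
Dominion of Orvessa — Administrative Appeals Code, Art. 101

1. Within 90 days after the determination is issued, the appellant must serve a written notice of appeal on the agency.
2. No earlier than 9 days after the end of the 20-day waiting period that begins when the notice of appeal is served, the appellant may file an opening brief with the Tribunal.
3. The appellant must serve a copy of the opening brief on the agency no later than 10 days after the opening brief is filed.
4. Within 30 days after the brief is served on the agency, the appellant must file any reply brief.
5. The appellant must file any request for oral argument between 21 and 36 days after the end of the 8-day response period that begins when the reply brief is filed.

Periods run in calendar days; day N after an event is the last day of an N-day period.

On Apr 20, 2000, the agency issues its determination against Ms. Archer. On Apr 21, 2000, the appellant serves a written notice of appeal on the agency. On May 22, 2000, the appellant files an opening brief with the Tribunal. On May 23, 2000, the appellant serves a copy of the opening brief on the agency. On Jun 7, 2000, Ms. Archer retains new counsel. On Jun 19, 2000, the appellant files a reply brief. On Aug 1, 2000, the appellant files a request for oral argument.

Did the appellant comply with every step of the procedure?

Step 1: 90 days after Apr 20, 2000 (when the determination is issued) is Jul 19, 2000; completed Apr 21, 2000, before the deadline.
Step 2: the earliest permitted date is 9 days after May 11, 2000 (end of the 20-day waiting period, which began when the notice of appeal is served on Apr 21, 2000), i.e. May 20, 2000; May 22, 2000 is on or after that date.
Step 3: 10 days after May 22, 2000 (when the opening brief is filed) is Jun 1, 2000; May 23, 2000 is within that limit.
Step 4: 30 days after May 23, 2000 (when the brief is served on the agency) is Jun 22, 2000; Jun 19, 2000 is within that limit.
Step 5: the window is 21–36 days after Jun 27, 2000 (end of the 8-day response period, which began when the reply brief is filed on Jun 19, 2000), so Jul 18, 2000 through Aug 2, 2000; Aug 1, 2000 falls inside that range.

Yes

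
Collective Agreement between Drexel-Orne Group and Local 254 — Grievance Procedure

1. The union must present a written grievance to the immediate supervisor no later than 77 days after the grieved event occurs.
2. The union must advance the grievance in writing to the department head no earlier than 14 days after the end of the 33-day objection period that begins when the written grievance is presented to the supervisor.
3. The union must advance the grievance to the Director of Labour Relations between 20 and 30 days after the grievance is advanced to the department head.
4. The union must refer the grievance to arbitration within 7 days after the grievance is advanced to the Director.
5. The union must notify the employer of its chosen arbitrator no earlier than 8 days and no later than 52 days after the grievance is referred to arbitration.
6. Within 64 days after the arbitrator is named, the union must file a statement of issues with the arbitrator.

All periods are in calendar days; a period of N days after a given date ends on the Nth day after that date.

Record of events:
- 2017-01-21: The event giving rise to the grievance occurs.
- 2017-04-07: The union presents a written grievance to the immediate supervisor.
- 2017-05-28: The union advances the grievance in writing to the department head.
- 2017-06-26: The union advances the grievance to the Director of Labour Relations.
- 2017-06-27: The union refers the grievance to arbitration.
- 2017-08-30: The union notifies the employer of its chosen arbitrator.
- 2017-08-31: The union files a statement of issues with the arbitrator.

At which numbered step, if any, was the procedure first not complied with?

Step 5

(1) due by 2017-01-21 + 77 days = 2017-04-08; 2017-04-07 is within that limit.
(2) permitted from 2017-05-10 + 14 days = 2017-05-24 onward; done 2017-05-28, after the minimum wait.
(3) the permitted window runs from 2017-05-28 + 20 = 2017-06-17 to 2017-05-28 + 30 = 2017-06-27; done 2017-06-26 — within the window.
(4) due by 2017-06-26 + 7 days = 2017-07-03; completed 2017-06-27, before the deadline.
(5) the permitted window runs from 2017-06-27 + 8 = 2017-07-05 to 2017-06-27 + 52 = 2017-08-18; 2017-08-30 is 12 days past the end of the window.
No need to go further; step 5 was not satisfied.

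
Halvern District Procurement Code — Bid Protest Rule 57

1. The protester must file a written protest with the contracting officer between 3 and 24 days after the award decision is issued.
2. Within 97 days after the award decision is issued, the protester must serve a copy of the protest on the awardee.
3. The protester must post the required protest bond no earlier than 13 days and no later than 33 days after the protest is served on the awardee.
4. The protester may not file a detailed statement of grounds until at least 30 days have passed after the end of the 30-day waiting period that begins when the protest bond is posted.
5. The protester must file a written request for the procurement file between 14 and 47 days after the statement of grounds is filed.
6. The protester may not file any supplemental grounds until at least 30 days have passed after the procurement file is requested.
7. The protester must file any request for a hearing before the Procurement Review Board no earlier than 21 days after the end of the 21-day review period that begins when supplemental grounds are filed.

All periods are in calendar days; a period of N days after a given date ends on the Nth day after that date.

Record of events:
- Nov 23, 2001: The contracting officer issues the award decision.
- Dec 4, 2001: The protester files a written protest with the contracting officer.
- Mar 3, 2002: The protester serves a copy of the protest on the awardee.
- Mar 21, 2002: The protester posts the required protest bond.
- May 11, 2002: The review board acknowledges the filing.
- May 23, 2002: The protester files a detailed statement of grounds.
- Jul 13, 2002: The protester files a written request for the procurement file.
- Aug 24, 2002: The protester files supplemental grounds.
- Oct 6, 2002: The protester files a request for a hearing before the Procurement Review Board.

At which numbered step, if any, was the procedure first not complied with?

Step 2

Step 1 — 3 and 24 days from Nov 23, 2001 (when the award decision is issued) are Nov 26, 2001 and Dec 17, 2001 respectively; done Dec 4, 2001 — within the window.
Step 2 — counting 97 days from Nov 23, 2001 (when the award decision is issued) gives a deadline of Feb 28, 2002; not done until Mar 3, 2002, 3 days after the deadline.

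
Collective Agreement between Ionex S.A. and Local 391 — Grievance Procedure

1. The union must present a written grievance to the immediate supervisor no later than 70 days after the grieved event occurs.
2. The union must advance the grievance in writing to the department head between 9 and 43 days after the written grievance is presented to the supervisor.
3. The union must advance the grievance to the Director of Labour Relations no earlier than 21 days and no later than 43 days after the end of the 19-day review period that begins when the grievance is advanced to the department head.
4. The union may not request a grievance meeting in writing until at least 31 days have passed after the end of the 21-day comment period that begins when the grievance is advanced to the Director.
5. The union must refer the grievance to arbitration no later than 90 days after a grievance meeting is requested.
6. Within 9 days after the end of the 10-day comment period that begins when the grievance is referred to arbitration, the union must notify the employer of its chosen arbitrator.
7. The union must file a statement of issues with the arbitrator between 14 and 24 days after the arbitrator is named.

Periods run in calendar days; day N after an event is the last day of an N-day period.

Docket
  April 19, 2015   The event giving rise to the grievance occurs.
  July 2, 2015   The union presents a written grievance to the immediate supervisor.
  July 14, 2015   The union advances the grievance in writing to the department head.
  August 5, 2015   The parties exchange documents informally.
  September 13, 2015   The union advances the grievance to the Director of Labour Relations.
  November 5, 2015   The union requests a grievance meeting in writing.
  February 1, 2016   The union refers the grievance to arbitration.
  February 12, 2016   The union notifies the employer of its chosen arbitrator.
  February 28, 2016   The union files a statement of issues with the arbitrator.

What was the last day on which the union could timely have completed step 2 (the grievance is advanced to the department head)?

August 14, 2015

Step 2 runs from July 2, 2015, when the written grievance is presented to the supervisor. The window is 9–43 days after July 2, 2015; it closes on August 14, 2015.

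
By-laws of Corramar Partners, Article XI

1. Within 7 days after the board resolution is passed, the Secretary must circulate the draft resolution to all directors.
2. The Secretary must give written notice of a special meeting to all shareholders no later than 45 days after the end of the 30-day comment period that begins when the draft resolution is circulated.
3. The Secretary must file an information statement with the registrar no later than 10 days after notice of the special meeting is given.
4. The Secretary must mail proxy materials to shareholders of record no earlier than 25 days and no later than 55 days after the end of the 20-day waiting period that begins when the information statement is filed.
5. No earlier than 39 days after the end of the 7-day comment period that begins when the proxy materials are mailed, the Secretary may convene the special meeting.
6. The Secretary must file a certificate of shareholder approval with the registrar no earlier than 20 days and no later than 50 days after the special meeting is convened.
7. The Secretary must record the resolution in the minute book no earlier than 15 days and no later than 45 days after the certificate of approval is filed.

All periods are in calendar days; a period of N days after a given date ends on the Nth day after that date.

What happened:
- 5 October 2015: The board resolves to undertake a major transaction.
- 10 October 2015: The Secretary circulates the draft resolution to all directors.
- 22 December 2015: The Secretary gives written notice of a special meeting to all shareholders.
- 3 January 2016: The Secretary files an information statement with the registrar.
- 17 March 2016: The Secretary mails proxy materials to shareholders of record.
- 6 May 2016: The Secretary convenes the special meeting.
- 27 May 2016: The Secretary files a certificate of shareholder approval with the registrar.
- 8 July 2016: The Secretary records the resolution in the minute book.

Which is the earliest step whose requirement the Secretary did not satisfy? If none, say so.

Step 3

(1) due by 5 October 2015 + 7 days = 12 October 2015; done 10 October 2015 — timely.
(2) due by 9 November 2015 + 45 days = 24 December 2015; done 22 December 2015 — timely.
(3) due by 22 December 2015 + 10 days = 1 January 2016; not done until 3 January 2016, 2 days after the deadline.
Later steps need not be reached.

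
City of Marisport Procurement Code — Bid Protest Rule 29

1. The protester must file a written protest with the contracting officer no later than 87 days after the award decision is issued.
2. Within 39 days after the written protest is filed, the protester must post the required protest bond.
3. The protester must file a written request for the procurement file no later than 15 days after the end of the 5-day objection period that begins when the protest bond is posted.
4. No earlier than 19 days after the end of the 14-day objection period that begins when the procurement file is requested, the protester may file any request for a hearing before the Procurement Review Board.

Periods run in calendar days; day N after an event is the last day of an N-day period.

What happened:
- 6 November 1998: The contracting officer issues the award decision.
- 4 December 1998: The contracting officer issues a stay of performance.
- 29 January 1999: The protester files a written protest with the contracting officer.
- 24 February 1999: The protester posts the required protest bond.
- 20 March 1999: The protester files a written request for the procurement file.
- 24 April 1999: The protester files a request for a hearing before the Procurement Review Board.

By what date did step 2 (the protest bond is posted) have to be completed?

Step 2 runs from 29 January 1999, when the written protest is filed. 39 days after 29 January 1999 is 9 March 1999.

9 March 1999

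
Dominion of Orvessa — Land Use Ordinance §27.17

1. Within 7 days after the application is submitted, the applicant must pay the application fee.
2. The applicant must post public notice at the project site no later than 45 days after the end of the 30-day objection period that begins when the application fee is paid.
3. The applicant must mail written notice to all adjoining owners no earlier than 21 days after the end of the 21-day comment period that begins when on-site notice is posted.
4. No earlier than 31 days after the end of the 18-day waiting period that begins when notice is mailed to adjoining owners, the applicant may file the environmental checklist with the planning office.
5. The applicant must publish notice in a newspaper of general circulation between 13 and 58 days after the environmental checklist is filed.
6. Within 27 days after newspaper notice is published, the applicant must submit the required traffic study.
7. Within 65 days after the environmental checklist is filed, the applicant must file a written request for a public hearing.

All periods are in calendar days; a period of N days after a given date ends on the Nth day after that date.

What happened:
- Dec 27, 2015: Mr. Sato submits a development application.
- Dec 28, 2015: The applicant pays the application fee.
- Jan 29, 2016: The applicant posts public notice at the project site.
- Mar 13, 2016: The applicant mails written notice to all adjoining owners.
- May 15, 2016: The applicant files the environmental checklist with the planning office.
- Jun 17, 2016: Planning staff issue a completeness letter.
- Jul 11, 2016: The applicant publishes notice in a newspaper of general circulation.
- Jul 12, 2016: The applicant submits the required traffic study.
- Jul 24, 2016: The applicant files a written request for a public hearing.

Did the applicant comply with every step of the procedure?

(1) due by Dec 27, 2015 + 7 days = Jan 3, 2016; Dec 28, 2015 is within that limit.
(2) due by Jan 27, 2016 + 45 days = Mar 12, 2016; completed Jan 29, 2016, before the deadline.
(3) permitted from Feb 19, 2016 + 21 days = Mar 11, 2016 onward; done Mar 13, 2016, after the minimum wait.
(4) permitted from Mar 31, 2016 + 31 days = May 1, 2016 onward; May 15, 2016 is on or after that date.
(5) the permitted window runs from May 15, 2016 + 13 = May 28, 2016 to May 15, 2016 + 58 = Jul 12, 2016; done Jul 11, 2016 — within the window.
(6) due by Jul 11, 2016 + 27 days = Aug 7, 2016; Jul 12, 2016 is within that limit.
(7) due by May 15, 2016 + 65 days = Jul 19, 2016; not done until Jul 24, 2016, 5 days after the deadline.
The procedure was therefore not followed at step 7.

No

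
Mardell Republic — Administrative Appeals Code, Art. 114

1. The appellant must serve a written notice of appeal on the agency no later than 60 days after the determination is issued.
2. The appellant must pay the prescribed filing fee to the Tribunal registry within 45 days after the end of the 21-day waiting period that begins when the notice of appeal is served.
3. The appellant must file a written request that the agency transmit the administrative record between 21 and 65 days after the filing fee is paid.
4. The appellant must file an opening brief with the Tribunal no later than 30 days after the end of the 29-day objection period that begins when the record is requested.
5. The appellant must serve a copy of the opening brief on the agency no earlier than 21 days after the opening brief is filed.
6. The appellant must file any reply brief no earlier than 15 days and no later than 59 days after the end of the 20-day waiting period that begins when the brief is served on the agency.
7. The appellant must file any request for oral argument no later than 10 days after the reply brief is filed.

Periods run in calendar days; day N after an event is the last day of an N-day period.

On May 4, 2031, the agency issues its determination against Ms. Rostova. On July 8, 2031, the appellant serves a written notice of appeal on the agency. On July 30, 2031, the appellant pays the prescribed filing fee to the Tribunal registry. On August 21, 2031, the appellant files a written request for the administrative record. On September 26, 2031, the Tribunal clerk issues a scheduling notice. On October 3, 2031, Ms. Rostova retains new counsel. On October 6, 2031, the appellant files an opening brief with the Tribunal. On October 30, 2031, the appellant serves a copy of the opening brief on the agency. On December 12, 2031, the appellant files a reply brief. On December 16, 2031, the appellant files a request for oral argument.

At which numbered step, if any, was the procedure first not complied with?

Step 1 — counting 60 days from May 4, 2031 (when the determination is issued) gives a deadline of July 3, 2031; July 8, 2031 misses that deadline by 5 days.

Step 1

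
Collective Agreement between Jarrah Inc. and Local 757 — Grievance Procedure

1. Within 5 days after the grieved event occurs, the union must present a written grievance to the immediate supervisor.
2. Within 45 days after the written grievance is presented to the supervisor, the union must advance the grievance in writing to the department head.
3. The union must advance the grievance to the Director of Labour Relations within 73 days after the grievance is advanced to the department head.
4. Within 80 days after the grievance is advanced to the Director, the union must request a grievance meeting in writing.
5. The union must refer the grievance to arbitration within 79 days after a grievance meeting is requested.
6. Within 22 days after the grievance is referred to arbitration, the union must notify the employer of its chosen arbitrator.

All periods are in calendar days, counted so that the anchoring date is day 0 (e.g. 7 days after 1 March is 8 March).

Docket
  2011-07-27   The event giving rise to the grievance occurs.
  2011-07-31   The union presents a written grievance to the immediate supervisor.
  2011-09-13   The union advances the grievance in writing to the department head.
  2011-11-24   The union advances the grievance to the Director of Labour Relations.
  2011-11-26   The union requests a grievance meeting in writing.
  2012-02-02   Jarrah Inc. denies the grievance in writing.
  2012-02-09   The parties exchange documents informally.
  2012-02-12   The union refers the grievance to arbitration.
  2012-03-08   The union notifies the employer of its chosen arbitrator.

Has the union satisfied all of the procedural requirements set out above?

(1) due by 2011-07-27 + 5 days = 2011-08-01; done 2011-07-31 — timely.
(2) due by 2011-07-31 + 45 days = 2011-09-14; completed 2011-09-13, before the deadline.
(3) due by 2011-09-13 + 73 days = 2011-11-25; 2011-11-24 is within that limit.
(4) due by 2011-11-24 + 80 days = 2012-02-12; completed 2011-11-26, before the deadline.
(5) due by 2011-11-26 + 79 days = 2012-02-13; completed 2012-02-12, before the deadline.
(6) due by 2012-02-12 + 22 days = 2012-03-05; 2012-03-08 misses that deadline by 3 days.

No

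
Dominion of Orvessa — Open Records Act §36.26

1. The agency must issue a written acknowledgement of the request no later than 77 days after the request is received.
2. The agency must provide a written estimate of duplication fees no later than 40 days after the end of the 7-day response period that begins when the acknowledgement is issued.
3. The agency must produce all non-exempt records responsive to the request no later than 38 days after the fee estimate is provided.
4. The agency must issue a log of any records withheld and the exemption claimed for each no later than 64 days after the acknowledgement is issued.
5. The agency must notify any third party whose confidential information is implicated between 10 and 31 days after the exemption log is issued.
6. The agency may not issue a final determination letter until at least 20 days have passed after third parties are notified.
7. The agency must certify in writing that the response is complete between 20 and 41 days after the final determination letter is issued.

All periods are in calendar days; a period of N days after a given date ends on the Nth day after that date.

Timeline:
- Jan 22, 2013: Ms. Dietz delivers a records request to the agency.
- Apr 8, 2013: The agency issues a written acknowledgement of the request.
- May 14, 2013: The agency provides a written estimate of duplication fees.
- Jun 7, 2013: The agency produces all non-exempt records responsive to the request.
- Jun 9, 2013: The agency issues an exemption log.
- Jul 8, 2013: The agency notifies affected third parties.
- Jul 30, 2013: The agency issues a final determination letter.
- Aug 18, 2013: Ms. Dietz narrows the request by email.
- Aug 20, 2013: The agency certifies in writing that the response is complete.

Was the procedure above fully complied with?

Step 1 — counting 77 days from Jan 22, 2013 (when the request is received) gives a deadline of Apr 9, 2013; completed Apr 8, 2013, before the deadline.
Step 2 — counting 40 days from Apr 15, 2013 (end of the 7-day response period, which began when the acknowledgement is issued on Apr 8, 2013) gives a deadline of May 25, 2013; done May 14, 2013 — timely.
Step 3 — counting 38 days from May 14, 2013 (when the fee estimate is provided) gives a deadline of Jun 21, 2013; done Jun 7, 2013 — timely.
Step 4 — counting 64 days from Apr 8, 2013 (when the acknowledgement is issued) gives a deadline of Jun 11, 2013; completed Jun 9, 2013, before the deadline.
Step 5 — 10 and 31 days from Jun 9, 2013 (when the exemption log is issued) are Jun 19, 2013 and Jul 10, 2013 respectively; done Jul 8, 2013, which is between those dates.
Step 6 — must wait 20 days from Jul 8, 2013 (when third parties are notified), so not before Jul 28, 2013; done Jul 30, 2013, after the minimum wait.
Step 7 — 20 and 41 days from Jul 30, 2013 (when the final determination letter is issued) are Aug 19, 2013 and Sep 9, 2013 respectively; done Aug 20, 2013 — within the window.

Yes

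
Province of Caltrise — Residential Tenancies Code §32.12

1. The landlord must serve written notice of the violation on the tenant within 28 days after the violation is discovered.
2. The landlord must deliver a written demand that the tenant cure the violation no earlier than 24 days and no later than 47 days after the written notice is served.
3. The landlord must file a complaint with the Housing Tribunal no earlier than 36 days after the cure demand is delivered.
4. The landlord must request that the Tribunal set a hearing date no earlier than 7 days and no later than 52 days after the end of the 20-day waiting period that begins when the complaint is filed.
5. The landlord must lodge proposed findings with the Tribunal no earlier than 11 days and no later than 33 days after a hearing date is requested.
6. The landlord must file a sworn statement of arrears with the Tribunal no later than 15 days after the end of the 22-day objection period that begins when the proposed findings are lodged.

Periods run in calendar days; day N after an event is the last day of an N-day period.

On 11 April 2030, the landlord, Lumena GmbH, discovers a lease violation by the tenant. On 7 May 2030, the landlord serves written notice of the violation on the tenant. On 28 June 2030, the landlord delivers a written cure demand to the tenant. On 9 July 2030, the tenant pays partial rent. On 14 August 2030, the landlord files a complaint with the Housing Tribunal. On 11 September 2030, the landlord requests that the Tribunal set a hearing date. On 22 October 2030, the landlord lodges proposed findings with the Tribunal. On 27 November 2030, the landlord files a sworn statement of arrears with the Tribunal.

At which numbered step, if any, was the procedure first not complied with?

Step 2

Step 1 — counting 28 days from 11 April 2030 (when the violation is discovered) gives a deadline of 9 May 2030; done 7 May 2030 — timely.
Step 2 — 24 and 47 days from 7 May 2030 (when the written notice is served) are 31 May 2030 and 23 June 2030 respectively; 28 June 2030 is 5 days past the end of the window.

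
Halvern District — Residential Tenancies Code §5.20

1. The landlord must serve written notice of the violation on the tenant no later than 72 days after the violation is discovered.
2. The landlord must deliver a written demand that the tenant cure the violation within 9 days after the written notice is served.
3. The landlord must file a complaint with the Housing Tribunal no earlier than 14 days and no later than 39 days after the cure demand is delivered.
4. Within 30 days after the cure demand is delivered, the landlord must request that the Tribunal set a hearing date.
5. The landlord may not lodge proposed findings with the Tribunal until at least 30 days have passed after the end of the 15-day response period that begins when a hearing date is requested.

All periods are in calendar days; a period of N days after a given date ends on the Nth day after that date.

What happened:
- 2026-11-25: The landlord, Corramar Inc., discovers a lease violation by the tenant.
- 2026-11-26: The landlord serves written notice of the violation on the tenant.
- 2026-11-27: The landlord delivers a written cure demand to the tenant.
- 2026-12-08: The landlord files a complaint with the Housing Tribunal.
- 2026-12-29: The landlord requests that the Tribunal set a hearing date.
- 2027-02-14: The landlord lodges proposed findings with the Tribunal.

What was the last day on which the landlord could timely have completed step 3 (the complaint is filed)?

Step 3 runs from 2026-11-27, when the cure demand is delivered. The window is 14–39 days after 2026-11-27; it closes on 2027-01-05.

2027-01-05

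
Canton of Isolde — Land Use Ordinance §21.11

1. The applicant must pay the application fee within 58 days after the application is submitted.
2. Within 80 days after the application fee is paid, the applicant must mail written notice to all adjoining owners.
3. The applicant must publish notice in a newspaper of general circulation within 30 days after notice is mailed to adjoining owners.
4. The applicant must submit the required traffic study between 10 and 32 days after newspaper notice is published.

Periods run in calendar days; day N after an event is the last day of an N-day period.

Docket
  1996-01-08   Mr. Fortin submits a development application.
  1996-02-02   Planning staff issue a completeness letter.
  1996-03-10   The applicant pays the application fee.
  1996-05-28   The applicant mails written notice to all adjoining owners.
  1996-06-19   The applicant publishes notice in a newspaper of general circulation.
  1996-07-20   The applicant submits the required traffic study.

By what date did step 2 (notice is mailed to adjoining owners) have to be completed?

1996-05-29

Step 2 runs from 1996-03-10, when the application fee is paid. 80 days after 1996-03-10 is 1996-05-29.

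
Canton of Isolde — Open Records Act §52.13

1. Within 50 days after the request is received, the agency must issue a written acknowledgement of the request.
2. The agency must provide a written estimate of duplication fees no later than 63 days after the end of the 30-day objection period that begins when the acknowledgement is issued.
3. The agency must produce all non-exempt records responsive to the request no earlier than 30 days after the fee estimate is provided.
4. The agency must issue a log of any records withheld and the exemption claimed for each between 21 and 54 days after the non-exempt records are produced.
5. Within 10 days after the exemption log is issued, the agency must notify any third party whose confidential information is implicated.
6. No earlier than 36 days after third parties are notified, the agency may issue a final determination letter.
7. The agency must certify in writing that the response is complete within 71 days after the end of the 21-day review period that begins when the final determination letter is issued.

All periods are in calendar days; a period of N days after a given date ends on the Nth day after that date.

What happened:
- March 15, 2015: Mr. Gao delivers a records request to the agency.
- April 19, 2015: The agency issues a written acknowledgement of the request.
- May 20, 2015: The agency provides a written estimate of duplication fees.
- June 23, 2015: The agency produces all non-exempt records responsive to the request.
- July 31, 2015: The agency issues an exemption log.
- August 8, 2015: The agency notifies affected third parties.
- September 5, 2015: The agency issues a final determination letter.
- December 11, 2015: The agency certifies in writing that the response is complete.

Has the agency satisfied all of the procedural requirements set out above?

(1) due by March 15, 2015 + 50 days = May 4, 2015; done April 19, 2015 — timely.
(2) due by May 19, 2015 + 63 days = July 21, 2015; May 20, 2015 is within that limit.
(3) permitted from May 20, 2015 + 30 days = June 19, 2015 onward; done June 23, 2015, after the minimum wait.
(4) the permitted window runs from June 23, 2015 + 21 = July 14, 2015 to June 23, 2015 + 54 = August 16, 2015; done July 31, 2015 — within the window.
(5) due by July 31, 2015 + 10 days = August 10, 2015; done August 8, 2015 — timely.
(6) permitted from August 8, 2015 + 36 days = September 13, 2015 onward; acted on September 5, 2015, 8 days prematurely.

No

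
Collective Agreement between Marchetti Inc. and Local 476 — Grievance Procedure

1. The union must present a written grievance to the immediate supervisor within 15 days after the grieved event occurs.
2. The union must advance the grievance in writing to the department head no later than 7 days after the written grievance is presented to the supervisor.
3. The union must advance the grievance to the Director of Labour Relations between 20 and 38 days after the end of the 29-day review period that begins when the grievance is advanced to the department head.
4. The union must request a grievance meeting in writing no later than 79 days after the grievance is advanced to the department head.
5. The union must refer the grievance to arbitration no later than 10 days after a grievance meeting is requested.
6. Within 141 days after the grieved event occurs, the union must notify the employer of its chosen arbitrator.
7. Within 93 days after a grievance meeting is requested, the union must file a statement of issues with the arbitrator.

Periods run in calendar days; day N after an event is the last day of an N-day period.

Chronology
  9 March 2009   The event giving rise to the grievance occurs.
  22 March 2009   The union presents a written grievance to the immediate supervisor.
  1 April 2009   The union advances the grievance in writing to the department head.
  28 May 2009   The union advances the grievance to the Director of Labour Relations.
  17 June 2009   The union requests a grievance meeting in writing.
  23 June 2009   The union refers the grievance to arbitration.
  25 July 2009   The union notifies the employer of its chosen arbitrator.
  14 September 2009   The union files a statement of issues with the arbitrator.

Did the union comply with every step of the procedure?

No

(1) due by 9 March 2009 + 15 days = 24 March 2009; done 22 March 2009 — timely.
(2) due by 22 March 2009 + 7 days = 29 March 2009; 1 April 2009 misses that deadline by 3 days.
No need to go further; step 2 was not satisfied.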